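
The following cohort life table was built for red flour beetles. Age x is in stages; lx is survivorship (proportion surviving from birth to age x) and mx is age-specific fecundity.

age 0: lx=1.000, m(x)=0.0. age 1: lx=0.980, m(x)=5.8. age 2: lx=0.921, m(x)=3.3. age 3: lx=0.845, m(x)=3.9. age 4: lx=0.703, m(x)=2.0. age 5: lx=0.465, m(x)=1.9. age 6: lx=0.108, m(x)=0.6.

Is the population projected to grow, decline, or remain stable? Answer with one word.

growing

R0 = Σ lx·mx = 0 + 5.684 + 3.0393 + 3.2955 + 1.406 + 0.8835 + 0.0648 = 14.3731
R0 > 1, so the population is growing.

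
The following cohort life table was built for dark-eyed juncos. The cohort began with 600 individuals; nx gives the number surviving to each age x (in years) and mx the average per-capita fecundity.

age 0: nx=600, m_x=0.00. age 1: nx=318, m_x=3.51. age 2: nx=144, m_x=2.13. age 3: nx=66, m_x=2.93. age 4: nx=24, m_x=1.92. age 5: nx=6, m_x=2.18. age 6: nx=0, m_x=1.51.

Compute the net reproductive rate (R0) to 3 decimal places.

lx = nx/n0 = nx/600: 1, 0.53, 0.24, 0.11, 0.04, 0.01, 0
lx·mx by age: 0, 1.8603, 0.5112, 0.3223, 0.0768, 0.0218, 0
R0 = Σ lx·mx = 2.7924 → 2.792

2.792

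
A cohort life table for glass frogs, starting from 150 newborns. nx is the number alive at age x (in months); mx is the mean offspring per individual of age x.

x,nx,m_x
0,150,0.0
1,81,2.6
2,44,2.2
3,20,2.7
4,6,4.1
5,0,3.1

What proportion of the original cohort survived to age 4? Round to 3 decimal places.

l_4 = n_4/n_0 = 6/150 = 0.04 → 0.040

0.040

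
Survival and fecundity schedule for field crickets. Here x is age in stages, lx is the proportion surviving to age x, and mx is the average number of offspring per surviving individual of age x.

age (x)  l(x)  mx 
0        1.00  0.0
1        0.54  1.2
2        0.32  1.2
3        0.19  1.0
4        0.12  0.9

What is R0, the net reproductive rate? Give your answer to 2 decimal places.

1.33

lx·mx by age: 0, 0.648, 0.384, 0.19, 0.108
R0 = Σ lx·mx = 1.33 → 1.33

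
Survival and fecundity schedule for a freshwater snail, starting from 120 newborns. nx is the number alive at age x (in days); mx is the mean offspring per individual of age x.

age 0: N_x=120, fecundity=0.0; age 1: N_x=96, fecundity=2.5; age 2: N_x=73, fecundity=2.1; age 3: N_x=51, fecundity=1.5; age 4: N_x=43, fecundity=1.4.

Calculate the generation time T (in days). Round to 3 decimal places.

1.919

lx = nx/n0 = nx/120: 1, 0.8, 0.60833…, 0.425, 0.35833…
lx·mx: 0, 2, 1.2775…, 0.6375, 0.501667… → R0 = 4.416667…
x·lx·mx: 0, 2, 2.555…, 1.9125, 2.006667… → Σ = 8.474167…
T = 8.474167… / 4.416667… = 1.918679… → 1.919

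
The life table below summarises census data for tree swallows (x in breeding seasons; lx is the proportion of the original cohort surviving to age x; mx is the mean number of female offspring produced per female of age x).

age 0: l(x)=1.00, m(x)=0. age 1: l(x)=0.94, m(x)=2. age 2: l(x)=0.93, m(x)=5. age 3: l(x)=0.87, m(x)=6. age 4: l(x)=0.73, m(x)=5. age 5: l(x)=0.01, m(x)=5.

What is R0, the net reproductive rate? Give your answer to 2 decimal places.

15.45

lx·mx by age: 0, 1.88, 4.65, 5.22, 3.65, 0.05
R0 = Σ lx·mx = 15.45 → 15.45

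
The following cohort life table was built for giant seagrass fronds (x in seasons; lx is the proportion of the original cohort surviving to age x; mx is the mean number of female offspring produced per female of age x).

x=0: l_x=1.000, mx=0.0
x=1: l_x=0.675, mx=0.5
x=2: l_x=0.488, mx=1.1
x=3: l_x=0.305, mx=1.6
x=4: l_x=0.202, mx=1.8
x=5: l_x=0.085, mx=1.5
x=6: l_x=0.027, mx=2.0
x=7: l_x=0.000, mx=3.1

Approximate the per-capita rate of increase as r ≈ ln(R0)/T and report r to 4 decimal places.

R0 = Σ lx·mx = 0 + 0.3375 + 0.5368 + 0.488 + 0.3636 + 0.1275 + 0.054 + 0 = 1.9074
Σ x·lx·mx = 5.291; T = 5.291/1.9074 = 2.77393…
r ≈ ln(R0)/T = ln(1.9074)/2.77393… = 0.232789… → 0.2328

0.2328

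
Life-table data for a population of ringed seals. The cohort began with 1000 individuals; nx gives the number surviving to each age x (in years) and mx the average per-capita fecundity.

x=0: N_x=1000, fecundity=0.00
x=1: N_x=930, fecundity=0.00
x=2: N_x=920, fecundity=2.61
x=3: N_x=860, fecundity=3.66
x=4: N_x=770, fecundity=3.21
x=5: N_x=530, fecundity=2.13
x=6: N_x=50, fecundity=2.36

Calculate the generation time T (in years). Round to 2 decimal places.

lx = nx/n0 = nx/1000: 1, 0.93, 0.92, 0.86, 0.77, 0.53, 0.05
lx·mx: 0, 0, 2.4012, 3.1476, 2.4717, 1.1289, 0.118 → R0 = 9.2674
x·lx·mx: 0, 0, 4.8024, 9.4428, 9.8868, 5.6445, 0.708 → Σ = 30.4845
T = 30.4845 / 9.2674 = 3.289434… → 3.29

3.29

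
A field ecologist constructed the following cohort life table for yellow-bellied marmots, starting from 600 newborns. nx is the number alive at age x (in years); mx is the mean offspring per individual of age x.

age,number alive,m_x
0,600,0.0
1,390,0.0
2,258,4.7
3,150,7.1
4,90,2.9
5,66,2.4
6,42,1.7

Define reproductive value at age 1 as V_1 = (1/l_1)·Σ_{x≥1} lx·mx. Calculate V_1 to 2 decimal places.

lx = nx/n0 = nx/600: 1, 0.65, 0.43, 0.25, 0.15, 0.11, 0.07
lx·mx for x ≥ 1: 0, 2.021, 1.775, 0.435, 0.264, 0.119 → sum = 4.614
V_1 = 4.614 / l_1 = 4.614 / 0.65 = 7.098462… → 7.10

7.10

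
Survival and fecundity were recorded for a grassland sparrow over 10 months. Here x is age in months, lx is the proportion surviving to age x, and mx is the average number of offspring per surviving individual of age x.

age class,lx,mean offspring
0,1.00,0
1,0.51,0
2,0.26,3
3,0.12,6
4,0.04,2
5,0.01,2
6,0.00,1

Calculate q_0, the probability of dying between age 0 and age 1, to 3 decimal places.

0.490

q_0 = (l_0 − l_1) / l_0 = (1 − 0.51) / 1
     = 0.49 / 1 = 0.49 → 0.490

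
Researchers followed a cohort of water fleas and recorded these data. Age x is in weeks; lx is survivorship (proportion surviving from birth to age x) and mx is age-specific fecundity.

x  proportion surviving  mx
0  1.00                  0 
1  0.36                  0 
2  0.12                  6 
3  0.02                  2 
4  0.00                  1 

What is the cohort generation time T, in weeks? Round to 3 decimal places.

lx·mx: 0, 0, 0.72, 0.04, 0 → R0 = 0.76
x·lx·mx: 0, 0, 1.44, 0.12, 0 → Σ = 1.56
T = 1.56 / 0.76 = 2.052632… → 2.053

2.053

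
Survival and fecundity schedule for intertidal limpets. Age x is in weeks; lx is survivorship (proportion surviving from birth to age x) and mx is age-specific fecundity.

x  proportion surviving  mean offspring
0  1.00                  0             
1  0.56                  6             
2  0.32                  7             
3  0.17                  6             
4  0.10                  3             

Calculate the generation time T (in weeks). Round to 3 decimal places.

1.749

lx·mx: 0, 3.36, 2.24, 1.02, 0.3 → R0 = 6.92
x·lx·mx: 0, 3.36, 4.48, 3.06, 1.2 → Σ = 12.1
T = 12.1 / 6.92 = 1.748555… → 1.749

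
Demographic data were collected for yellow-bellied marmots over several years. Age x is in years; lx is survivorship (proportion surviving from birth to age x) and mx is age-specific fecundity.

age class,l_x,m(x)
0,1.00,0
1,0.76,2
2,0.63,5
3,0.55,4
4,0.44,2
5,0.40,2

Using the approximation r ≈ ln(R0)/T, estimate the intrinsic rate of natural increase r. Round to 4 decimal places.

0.8363

R0 = Σ lx·mx = 0 + 1.52 + 3.15 + 2.2 + 0.88 + 0.8 = 8.55
Σ x·lx·mx = 21.94; T = 21.94/8.55 = 2.56608…
r ≈ ln(R0)/T = ln(8.55)/2.56608… = 0.836268… → 0.8363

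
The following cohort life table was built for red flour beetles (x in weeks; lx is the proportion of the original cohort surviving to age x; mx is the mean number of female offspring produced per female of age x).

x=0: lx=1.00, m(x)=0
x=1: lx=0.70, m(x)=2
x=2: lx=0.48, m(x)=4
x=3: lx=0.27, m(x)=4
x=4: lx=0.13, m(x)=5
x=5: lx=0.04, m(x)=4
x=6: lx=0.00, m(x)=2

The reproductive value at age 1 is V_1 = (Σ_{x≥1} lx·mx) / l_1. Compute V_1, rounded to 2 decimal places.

7.44

lx·mx for x ≥ 1: 1.4, 1.92, 1.08, 0.65, 0.16, 0 → sum = 5.21
V_1 = 5.21 / l_1 = 5.21 / 0.7 = 7.442857… → 7.44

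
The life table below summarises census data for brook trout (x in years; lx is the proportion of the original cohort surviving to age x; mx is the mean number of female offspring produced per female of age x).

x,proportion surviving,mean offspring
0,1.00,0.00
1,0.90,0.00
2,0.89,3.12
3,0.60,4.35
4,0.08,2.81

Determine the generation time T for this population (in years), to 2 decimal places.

lx·mx: 0, 0, 2.7768, 2.61, 0.2248 → R0 = 5.6116
x·lx·mx: 0, 0, 5.5536, 7.83, 0.8992 → Σ = 14.2828
T = 14.2828 / 5.6116 = 2.545228… → 2.55

2.55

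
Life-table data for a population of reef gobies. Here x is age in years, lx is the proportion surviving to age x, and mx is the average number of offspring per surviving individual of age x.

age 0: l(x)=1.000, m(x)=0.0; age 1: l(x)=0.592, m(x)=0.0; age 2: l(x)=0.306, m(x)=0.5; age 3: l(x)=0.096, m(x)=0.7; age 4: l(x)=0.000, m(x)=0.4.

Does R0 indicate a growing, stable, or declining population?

declining

R0 = Σ lx·mx = 0 + 0 + 0.153 + 0.0672 + 0 = 0.2202
R0 < 1, so the population is declining.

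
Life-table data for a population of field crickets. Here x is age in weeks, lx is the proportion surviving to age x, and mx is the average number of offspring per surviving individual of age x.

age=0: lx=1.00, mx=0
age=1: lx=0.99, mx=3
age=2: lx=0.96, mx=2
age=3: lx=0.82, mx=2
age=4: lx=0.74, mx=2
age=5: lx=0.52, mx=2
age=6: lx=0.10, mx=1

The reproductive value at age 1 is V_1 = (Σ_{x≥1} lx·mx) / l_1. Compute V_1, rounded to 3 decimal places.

lx·mx for x ≥ 1: 2.97, 1.92, 1.64, 1.48, 1.04, 0.1 → sum = 9.15
V_1 = 9.15 / l_1 = 9.15 / 0.99 = 9.242424… → 9.242

9.242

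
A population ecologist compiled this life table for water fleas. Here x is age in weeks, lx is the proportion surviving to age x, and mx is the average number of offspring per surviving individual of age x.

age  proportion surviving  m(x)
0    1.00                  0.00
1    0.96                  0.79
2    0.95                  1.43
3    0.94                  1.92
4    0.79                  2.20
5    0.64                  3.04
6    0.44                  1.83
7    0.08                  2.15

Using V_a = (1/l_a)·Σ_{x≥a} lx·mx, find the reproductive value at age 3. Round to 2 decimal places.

6.88

lx·mx for x ≥ 3: 1.8048, 1.738, 1.9456, 0.8052, 0.172 → sum = 6.4656
V_3 = 6.4656 / l_3 = 6.4656 / 0.94 = 6.878298… → 6.88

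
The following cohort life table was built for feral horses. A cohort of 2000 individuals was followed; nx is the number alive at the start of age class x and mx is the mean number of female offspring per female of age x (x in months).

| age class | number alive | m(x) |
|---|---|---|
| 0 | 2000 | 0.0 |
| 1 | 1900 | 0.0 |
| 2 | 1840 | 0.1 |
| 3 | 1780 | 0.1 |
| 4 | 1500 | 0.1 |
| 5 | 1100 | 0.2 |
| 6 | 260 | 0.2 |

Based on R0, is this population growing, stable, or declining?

lx = nx/n0 = nx/2000: 1, 0.95, 0.92, 0.89, 0.75, 0.55, 0.13
R0 = Σ lx·mx = 0 + 0 + 0.092 + 0.089 + 0.075 + 0.11 + 0.026 = 0.392
R0 < 1, so the population is declining.

declining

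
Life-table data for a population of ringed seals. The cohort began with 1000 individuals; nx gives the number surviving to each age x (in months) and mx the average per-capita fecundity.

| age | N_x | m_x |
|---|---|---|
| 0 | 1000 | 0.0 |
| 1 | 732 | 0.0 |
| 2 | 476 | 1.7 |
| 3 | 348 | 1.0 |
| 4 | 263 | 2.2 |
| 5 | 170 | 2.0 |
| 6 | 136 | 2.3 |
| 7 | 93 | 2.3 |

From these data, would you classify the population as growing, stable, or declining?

lx = nx/n0 = nx/1000: 1, 0.732, 0.476, 0.348, 0.263, 0.17, 0.136, 0.093
R0 = Σ lx·mx = 0 + 0 + 0.8092 + 0.348 + 0.5786 + 0.34 + 0.3128 + 0.2139 = 2.6025
R0 > 1, so the population is growing.

growing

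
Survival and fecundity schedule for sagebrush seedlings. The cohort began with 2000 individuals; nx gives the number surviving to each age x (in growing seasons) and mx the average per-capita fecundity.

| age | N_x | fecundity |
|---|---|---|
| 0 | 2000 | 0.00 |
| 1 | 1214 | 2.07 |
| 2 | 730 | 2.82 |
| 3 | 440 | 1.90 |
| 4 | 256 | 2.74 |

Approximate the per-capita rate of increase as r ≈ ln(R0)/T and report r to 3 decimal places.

lx = nx/n0 = nx/2000: 1, 0.607, 0.365, 0.22, 0.128
R0 = Σ lx·mx = 0 + 1.25649 + 1.0293 + 0.418 + 0.35072 = 3.05451
Σ x·lx·mx = 5.97197; T = 5.97197/3.05451 = 1.95513…
r ≈ ln(R0)/T = ln(3.05451)/1.95513… = 0.57112… → 0.571

0.571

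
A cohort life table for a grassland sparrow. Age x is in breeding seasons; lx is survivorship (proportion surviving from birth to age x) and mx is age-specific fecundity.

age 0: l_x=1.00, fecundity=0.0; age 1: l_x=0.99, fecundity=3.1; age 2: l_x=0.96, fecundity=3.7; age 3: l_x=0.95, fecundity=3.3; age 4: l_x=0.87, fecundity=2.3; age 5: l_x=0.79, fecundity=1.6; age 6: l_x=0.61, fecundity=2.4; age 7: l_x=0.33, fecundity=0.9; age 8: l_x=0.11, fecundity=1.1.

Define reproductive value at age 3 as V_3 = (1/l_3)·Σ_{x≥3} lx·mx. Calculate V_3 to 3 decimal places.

8.718

lx·mx for x ≥ 3: 3.135, 2.001, 1.264, 1.464, 0.297, 0.121 → sum = 8.282
V_3 = 8.282 / l_3 = 8.282 / 0.95 = 8.717895… → 8.718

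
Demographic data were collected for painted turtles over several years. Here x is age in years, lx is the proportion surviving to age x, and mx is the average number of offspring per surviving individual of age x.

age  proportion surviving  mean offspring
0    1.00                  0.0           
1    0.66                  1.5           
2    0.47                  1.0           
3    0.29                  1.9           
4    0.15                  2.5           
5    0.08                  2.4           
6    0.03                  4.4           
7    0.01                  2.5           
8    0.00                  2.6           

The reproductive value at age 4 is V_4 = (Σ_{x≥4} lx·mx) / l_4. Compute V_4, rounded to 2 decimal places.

4.83

lx·mx for x ≥ 4: 0.375, 0.192, 0.132, 0.025, 0 → sum = 0.724
V_4 = 0.724 / l_4 = 0.724 / 0.15 = 4.826667… → 4.83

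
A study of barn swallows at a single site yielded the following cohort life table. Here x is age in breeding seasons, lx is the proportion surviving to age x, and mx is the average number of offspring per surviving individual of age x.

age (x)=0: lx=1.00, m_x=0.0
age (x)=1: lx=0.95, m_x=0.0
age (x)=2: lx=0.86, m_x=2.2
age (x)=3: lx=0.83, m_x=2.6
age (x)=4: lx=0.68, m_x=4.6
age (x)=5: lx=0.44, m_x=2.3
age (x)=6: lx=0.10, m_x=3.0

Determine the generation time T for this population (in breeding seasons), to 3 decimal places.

lx·mx: 0, 0, 1.892, 2.158, 3.128, 1.012, 0.3 → R0 = 8.49
x·lx·mx: 0, 0, 3.784, 6.474, 12.512, 5.06, 1.8 → Σ = 29.63
T = 29.63 / 8.49 = 3.489988… → 3.490

3.490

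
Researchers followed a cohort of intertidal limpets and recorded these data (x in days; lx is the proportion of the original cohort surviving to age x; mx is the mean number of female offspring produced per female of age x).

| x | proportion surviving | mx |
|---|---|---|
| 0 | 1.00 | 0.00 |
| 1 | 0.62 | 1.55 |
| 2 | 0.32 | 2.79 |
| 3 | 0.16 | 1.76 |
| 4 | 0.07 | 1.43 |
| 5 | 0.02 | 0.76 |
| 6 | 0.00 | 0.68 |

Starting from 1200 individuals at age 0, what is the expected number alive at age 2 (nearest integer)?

384

Expected survivors = N0 · l_2 = 1200 × 0.32 = 384 → 384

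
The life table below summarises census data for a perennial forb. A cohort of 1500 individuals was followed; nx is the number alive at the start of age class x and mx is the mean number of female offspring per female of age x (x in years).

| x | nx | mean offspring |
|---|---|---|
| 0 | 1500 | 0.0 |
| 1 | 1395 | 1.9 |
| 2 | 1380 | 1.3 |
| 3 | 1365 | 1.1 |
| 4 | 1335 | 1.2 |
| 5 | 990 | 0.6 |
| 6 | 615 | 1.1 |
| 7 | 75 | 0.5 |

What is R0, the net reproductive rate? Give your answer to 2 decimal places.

5.90

lx = nx/n0 = nx/1500: 1, 0.93, 0.92, 0.91, 0.89, 0.66, 0.41, 0.05
lx·mx by age: 0, 1.767, 1.196, 1.001, 1.068, 0.396, 0.451, 0.025
R0 = Σ lx·mx = 5.904 → 5.90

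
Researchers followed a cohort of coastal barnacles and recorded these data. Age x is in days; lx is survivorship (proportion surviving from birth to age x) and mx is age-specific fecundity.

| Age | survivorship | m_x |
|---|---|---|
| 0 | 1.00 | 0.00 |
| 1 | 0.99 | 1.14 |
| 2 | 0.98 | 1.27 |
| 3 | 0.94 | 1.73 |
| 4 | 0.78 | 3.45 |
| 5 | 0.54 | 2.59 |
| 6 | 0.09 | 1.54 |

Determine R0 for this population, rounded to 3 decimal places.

8.228

lx·mx by age: 0, 1.1286, 1.2446, 1.6262, 2.691, 1.3986, 0.1386
R0 = Σ lx·mx = 8.2276 → 8.228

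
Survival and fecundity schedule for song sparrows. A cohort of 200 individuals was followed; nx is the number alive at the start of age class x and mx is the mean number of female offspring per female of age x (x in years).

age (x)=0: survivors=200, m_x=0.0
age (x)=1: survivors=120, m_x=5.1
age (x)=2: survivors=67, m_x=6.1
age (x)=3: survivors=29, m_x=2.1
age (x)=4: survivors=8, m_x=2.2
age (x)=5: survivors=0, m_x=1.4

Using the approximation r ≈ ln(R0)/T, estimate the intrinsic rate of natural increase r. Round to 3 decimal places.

1.113

lx = nx/n0 = nx/200: 1, 0.6, 0.335, 0.145, 0.04, 0
R0 = Σ lx·mx = 0 + 3.06 + 2.0435 + 0.3045 + 0.088 + 0 = 5.496
Σ x·lx·mx = 8.4125; T = 8.4125/5.496 = 1.53066…
r ≈ ln(R0)/T = ln(5.496)/1.53066… = 1.11326… → 1.113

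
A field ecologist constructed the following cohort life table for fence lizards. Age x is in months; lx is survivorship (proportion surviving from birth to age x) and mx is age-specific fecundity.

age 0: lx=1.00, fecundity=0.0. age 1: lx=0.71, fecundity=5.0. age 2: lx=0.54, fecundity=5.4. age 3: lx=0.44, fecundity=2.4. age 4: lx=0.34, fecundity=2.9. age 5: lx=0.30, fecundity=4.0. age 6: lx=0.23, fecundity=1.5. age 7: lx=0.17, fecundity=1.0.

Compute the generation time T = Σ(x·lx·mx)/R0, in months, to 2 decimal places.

lx·mx: 0, 3.55, 2.916, 1.056, 0.986, 1.2, 0.345, 0.17 → R0 = 10.223
x·lx·mx: 0, 3.55, 5.832, 3.168, 3.944, 6, 2.07, 1.19 → Σ = 25.754
T = 25.754 / 10.223 = 2.519221… → 2.52

2.52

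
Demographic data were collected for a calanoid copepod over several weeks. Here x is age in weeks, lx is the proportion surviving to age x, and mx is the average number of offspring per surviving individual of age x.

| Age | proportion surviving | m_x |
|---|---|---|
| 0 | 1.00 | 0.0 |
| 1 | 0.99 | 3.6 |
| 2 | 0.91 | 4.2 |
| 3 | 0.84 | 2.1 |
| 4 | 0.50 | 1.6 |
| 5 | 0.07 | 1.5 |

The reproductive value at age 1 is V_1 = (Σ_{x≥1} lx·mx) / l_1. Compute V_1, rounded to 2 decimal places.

10.16

lx·mx for x ≥ 1: 3.564, 3.822, 1.764, 0.8, 0.105 → sum = 10.055
V_1 = 10.055 / l_1 = 10.055 / 0.99 = 10.156566… → 10.16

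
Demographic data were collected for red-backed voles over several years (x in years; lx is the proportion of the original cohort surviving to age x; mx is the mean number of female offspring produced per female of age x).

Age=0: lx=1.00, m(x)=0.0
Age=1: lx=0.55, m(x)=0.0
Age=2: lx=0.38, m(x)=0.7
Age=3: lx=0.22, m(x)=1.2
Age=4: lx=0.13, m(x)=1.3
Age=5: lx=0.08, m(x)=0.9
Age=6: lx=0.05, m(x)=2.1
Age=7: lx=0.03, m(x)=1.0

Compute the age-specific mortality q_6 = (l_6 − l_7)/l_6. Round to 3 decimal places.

q_6 = (l_6 − l_7) / l_6 = (0.05 − 0.03) / 0.05
     = 0.02 / 0.05 = 0.4 → 0.400

0.400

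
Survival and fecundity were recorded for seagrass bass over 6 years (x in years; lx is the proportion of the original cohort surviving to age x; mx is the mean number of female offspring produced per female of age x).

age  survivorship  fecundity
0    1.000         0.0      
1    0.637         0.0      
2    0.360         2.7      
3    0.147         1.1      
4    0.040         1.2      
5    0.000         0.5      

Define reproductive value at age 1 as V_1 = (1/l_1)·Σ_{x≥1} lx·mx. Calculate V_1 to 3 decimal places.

1.855

lx·mx for x ≥ 1: 0, 0.972, 0.1617, 0.048, 0 → sum = 1.1817
V_1 = 1.1817 / l_1 = 1.1817 / 0.637 = 1.855102… → 1.855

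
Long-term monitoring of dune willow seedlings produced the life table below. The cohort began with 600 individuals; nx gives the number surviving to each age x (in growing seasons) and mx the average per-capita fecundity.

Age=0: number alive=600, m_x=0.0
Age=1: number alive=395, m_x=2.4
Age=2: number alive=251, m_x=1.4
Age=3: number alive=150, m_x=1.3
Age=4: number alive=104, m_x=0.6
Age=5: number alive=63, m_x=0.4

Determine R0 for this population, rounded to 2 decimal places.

2.64

lx = nx/n0 = nx/600: 1, 0.65833…, 0.41833…, 0.25, 0.17333…, 0.105
lx·mx by age: 0, 1.58…, 0.585667…, 0.325, 0.104…, 0.042
R0 = Σ lx·mx = 2.636667… → 2.64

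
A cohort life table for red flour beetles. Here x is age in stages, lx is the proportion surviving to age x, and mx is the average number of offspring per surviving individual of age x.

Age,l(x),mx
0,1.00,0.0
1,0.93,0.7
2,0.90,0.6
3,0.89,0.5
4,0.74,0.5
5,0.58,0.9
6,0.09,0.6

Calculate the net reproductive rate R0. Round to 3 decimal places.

2.582

lx·mx by age: 0, 0.651, 0.54, 0.445, 0.37, 0.522, 0.054
R0 = Σ lx·mx = 2.582 → 2.582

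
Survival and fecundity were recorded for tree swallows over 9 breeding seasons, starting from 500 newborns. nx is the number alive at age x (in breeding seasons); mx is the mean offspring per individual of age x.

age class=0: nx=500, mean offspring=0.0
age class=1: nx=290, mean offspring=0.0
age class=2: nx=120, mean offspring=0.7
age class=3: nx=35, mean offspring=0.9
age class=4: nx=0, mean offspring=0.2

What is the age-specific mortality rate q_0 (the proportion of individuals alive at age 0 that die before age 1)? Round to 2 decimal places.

lx = nx/n0 = nx/500: 1, 0.58, 0.24, 0.07, 0
q_0 = (l_0 − l_1) / l_0 = (1 − 0.58) / 1
     = 0.42 / 1 = 0.42 → 0.42

0.42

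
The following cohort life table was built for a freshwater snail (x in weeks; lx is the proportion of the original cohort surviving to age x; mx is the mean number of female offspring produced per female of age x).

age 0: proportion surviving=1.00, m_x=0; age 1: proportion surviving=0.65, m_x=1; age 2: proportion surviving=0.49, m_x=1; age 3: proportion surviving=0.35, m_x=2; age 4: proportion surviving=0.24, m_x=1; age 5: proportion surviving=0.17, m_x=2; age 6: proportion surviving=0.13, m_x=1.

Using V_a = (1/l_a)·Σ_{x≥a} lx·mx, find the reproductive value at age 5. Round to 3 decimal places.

lx·mx for x ≥ 5: 0.34, 0.13 → sum = 0.47
V_5 = 0.47 / l_5 = 0.47 / 0.17 = 2.764706… → 2.765

2.765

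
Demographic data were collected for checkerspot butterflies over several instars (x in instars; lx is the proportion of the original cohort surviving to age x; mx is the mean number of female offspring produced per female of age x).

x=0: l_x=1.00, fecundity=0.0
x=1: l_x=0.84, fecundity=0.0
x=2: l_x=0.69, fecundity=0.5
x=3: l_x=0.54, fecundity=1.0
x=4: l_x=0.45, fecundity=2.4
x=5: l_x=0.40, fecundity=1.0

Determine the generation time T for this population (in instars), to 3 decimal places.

lx·mx: 0, 0, 0.345, 0.54, 1.08, 0.4 → R0 = 2.365
x·lx·mx: 0, 0, 0.69, 1.62, 4.32, 2 → Σ = 8.63
T = 8.63 / 2.365 = 3.649049… → 3.649

3.649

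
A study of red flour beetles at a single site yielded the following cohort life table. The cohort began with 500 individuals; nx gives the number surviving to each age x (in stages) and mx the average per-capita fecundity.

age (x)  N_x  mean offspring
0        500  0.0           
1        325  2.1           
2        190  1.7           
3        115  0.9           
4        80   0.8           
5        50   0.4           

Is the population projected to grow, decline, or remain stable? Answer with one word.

lx = nx/n0 = nx/500: 1, 0.65, 0.38, 0.23, 0.16, 0.1
R0 = Σ lx·mx = 0 + 1.365 + 0.646 + 0.207 + 0.128 + 0.04 = 2.386
R0 > 1, so the population is growing.

growing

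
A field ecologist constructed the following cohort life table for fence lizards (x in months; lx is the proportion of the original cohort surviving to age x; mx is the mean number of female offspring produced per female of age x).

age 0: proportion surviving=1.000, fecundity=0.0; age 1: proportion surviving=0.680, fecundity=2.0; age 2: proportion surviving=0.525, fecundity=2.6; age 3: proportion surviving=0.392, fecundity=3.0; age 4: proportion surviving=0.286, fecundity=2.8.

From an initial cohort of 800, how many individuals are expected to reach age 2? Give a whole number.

420

Expected survivors = N0 · l_2 = 800 × 0.525 = 420 → 420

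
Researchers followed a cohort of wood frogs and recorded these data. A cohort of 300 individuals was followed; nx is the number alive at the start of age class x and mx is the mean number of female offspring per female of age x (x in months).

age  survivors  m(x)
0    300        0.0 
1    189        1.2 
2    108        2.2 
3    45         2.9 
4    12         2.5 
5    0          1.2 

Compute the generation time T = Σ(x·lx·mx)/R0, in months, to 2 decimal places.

1.94

lx = nx/n0 = nx/300: 1, 0.63, 0.36, 0.15, 0.04, 0
lx·mx: 0, 0.756, 0.792, 0.435, 0.1, 0 → R0 = 2.083
x·lx·mx: 0, 0.756, 1.584, 1.305, 0.4, 0 → Σ = 4.045
T = 4.045 / 2.083 = 1.941911… → 1.94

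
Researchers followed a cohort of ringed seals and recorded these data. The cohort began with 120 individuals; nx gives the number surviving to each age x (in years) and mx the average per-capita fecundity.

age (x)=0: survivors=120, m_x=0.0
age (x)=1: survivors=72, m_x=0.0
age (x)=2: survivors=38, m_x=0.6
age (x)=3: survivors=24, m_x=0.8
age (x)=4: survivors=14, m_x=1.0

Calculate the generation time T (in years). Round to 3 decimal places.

2.843

lx = nx/n0 = nx/120: 1, 0.6, 0.31667…, 0.2, 0.11667…
lx·mx: 0, 0, 0.19…, 0.16, 0.116667… → R0 = 0.466667…
x·lx·mx: 0, 0, 0.38…, 0.48, 0.466667… → Σ = 1.326667…
T = 1.326667… / 0.466667… = 2.842857… → 2.843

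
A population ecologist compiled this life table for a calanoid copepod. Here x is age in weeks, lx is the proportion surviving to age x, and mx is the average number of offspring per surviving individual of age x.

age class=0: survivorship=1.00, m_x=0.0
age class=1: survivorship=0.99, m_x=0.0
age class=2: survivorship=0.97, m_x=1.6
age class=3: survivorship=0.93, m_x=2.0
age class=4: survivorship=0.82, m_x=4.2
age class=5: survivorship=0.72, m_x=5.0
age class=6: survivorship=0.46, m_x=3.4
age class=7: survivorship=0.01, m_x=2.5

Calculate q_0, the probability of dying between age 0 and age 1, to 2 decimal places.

0.01

q_0 = (l_0 − l_1) / l_0 = (1 − 0.99) / 1
     = 0.01 / 1 = 0.01 → 0.01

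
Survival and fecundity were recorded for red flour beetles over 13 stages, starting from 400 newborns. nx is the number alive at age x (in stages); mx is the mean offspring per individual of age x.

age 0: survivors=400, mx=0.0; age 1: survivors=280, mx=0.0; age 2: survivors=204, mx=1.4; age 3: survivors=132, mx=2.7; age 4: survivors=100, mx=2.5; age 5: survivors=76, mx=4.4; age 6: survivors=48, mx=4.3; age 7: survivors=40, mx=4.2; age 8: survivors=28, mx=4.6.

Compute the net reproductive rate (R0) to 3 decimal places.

lx = nx/n0 = nx/400: 1, 0.7, 0.51, 0.33, 0.25, 0.19, 0.12, 0.1, 0.07
lx·mx by age: 0, 0, 0.714, 0.891, 0.625, 0.836, 0.516, 0.42, 0.322
R0 = Σ lx·mx = 4.324 → 4.324

4.324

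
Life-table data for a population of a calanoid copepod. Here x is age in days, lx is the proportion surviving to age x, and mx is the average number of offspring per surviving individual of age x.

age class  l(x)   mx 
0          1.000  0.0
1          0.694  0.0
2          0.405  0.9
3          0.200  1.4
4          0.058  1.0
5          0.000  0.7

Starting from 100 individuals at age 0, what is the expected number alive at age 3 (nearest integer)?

Expected survivors = N0 · l_3 = 100 × 0.200 = 20 → 20

20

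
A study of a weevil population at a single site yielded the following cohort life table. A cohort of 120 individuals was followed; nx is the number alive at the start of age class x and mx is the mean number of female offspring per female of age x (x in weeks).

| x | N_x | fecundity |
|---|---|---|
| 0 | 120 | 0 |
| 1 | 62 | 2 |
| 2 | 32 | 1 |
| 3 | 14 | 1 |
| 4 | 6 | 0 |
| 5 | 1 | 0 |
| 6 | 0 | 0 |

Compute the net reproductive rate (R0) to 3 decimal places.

lx = nx/n0 = nx/120: 1, 0.51667…, 0.26667…, 0.11667…, 0.05, 0.00833…, 0
lx·mx by age: 0, 1.033333…, 0.266667…, 0.116667…, 0, 0, 0
R0 = Σ lx·mx = 1.416667… → 1.417

1.417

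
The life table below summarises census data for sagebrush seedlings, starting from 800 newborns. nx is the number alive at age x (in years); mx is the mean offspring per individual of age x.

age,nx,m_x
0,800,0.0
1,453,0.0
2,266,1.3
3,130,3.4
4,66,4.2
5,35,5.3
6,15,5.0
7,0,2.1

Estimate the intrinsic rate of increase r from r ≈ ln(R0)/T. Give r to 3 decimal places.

0.149

lx = nx/n0 = nx/800: 1, 0.56625, 0.3325, 0.1625, 0.0825, 0.04375, 0.01875, 0
R0 = Σ lx·mx = 0 + 0 + 0.43225 + 0.5525 + 0.3465 + 0.23188… + 0.09375… + 0 = 1.656875
Σ x·lx·mx = 5.629875; T = 5.629875/1.656875 = 3.39789…
r ≈ ln(R0)/T = ln(1.656875)/3.39789… = 0.1486… → 0.149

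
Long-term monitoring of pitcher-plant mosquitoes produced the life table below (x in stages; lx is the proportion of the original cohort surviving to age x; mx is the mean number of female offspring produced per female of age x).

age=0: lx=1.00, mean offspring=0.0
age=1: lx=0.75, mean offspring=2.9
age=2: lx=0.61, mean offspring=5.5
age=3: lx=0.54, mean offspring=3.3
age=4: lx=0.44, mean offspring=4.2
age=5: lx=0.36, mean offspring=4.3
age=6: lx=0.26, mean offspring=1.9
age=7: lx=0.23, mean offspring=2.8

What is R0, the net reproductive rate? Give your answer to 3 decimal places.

lx·mx by age: 0, 2.175, 3.355, 1.782, 1.848, 1.548, 0.494, 0.644
R0 = Σ lx·mx = 11.846 → 11.846

11.846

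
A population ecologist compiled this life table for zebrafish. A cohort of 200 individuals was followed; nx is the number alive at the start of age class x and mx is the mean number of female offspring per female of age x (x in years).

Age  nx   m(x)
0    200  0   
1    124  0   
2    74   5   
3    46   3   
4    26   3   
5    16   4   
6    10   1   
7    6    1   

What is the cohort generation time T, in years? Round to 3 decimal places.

lx = nx/n0 = nx/200: 1, 0.62, 0.37, 0.23, 0.13, 0.08, 0.05, 0.03
lx·mx: 0, 0, 1.85, 0.69, 0.39, 0.32, 0.05, 0.03 → R0 = 3.33
x·lx·mx: 0, 0, 3.7, 2.07, 1.56, 1.6, 0.3, 0.21 → Σ = 9.44
T = 9.44 / 3.33 = 2.834835… → 2.835

2.835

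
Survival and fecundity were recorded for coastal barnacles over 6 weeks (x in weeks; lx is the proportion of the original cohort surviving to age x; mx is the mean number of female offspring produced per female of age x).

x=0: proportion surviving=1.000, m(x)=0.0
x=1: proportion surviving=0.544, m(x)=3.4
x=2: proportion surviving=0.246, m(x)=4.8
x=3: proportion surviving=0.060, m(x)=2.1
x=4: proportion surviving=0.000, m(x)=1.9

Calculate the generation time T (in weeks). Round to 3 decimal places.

1.454

lx·mx: 0, 1.8496, 1.1808, 0.126, 0 → R0 = 3.1564
x·lx·mx: 0, 1.8496, 2.3616, 0.378, 0 → Σ = 4.5892
T = 4.5892 / 3.1564 = 1.453935… → 1.454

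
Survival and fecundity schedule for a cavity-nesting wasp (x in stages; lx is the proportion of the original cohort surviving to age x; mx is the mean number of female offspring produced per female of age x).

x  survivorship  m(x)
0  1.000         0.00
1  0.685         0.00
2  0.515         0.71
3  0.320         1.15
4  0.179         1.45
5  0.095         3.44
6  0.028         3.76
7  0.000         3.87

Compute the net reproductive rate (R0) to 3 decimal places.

1.425

lx·mx by age: 0, 0, 0.36565, 0.368, 0.25955, 0.3268, 0.10528, 0
R0 = Σ lx·mx = 1.42528 → 1.425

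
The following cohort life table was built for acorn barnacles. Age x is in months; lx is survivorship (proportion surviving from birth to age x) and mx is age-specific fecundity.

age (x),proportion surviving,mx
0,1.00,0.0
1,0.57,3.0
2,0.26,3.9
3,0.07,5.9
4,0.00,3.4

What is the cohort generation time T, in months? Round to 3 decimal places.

lx·mx: 0, 1.71, 1.014, 0.413, 0 → R0 = 3.137
x·lx·mx: 0, 1.71, 2.028, 1.239, 0 → Σ = 4.977
T = 4.977 / 3.137 = 1.586548… → 1.587

1.587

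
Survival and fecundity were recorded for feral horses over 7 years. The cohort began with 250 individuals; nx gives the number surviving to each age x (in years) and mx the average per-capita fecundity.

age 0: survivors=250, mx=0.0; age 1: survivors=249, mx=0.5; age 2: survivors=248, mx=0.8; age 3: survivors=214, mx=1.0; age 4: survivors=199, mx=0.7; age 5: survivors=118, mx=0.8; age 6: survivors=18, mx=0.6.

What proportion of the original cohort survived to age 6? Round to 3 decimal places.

0.072

l_6 = n_6/n_0 = 18/250 = 0.072 → 0.072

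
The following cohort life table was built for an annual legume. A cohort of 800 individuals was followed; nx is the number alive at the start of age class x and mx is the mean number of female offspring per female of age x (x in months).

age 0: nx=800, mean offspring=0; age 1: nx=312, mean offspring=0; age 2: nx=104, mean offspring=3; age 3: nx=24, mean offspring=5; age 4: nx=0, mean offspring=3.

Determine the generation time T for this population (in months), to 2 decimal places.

lx = nx/n0 = nx/800: 1, 0.39, 0.13, 0.03, 0
lx·mx: 0, 0, 0.39, 0.15, 0 → R0 = 0.54
x·lx·mx: 0, 0, 0.78, 0.45, 0 → Σ = 1.23
T = 1.23 / 0.54 = 2.277778… → 2.28

2.28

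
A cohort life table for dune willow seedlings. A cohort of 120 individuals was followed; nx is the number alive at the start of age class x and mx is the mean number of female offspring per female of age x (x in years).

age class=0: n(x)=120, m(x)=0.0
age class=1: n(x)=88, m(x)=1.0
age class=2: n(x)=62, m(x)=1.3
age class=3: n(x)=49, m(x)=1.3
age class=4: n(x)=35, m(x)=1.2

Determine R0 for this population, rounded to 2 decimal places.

lx = nx/n0 = nx/120: 1, 0.73333…, 0.51667…, 0.40833…, 0.29167…
lx·mx by age: 0, 0.733333…, 0.671667…, 0.530833…, 0.35…
R0 = Σ lx·mx = 2.285833… → 2.29

2.29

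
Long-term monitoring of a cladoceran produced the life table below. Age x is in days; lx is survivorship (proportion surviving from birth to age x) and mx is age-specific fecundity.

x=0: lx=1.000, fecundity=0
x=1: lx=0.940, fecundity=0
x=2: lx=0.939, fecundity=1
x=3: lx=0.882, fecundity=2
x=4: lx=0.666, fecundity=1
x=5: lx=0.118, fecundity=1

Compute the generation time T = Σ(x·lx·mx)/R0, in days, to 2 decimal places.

lx·mx: 0, 0, 0.939, 1.764, 0.666, 0.118 → R0 = 3.487
x·lx·mx: 0, 0, 1.878, 5.292, 2.664, 0.59 → Σ = 10.424
T = 10.424 / 3.487 = 2.989389… → 2.99

2.99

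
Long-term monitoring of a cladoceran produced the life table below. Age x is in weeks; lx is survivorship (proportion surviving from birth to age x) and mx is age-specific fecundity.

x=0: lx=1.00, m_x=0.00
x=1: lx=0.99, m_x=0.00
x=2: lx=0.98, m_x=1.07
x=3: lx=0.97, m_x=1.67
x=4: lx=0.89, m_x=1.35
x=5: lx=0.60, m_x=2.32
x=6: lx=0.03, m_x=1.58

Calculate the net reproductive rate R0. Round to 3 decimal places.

lx·mx by age: 0, 0, 1.0486, 1.6199, 1.2015, 1.392, 0.0474
R0 = Σ lx·mx = 5.3094 → 5.309

5.309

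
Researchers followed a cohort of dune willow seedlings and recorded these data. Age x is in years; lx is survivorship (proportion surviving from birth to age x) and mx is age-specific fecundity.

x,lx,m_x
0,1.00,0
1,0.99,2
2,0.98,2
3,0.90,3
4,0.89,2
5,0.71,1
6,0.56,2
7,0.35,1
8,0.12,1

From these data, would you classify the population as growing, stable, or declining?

R0 = Σ lx·mx = 0 + 1.98 + 1.96 + 2.7 + 1.78 + 0.71 + 1.12 + 0.35 + 0.12 = 10.72
R0 > 1, so the population is growing.

growing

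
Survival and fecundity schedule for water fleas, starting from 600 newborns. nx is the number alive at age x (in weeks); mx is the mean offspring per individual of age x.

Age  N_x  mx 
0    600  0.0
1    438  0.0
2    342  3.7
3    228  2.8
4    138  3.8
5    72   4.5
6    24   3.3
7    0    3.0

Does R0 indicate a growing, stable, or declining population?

growing

lx = nx/n0 = nx/600: 1, 0.73, 0.57, 0.38, 0.23, 0.12, 0.04, 0
R0 = Σ lx·mx = 0 + 0 + 2.109 + 1.064 + 0.874 + 0.54 + 0.132 + 0 = 4.719
R0 > 1, so the population is growing.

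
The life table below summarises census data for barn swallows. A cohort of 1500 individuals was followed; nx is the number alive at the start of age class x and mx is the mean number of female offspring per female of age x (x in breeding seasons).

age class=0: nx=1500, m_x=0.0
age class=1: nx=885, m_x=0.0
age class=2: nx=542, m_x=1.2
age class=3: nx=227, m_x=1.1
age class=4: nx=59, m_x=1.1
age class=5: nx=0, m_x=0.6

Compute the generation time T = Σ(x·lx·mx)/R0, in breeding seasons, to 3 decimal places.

2.393

lx = nx/n0 = nx/1500: 1, 0.59, 0.36133…, 0.15133…, 0.03933…, 0
lx·mx: 0, 0, 0.4336…, 0.166467…, 0.043267…, 0 → R0 = 0.643333…
x·lx·mx: 0, 0, 0.8672…, 0.4994…, 0.173067…, 0 → Σ = 1.539667…
T = 1.539667… / 0.643333… = 2.393264… → 2.393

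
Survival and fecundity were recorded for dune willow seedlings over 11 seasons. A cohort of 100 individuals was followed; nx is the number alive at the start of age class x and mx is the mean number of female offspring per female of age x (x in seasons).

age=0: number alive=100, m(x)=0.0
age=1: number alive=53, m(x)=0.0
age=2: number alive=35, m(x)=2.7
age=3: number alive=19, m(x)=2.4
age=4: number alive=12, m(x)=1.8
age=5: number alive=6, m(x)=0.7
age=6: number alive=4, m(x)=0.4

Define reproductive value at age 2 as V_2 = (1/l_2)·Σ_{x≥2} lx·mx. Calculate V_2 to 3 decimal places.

4.786

lx = nx/n0 = nx/100: 1, 0.53, 0.35, 0.19, 0.12, 0.06, 0.04
lx·mx for x ≥ 2: 0.945, 0.456, 0.216, 0.042, 0.016 → sum = 1.675
V_2 = 1.675 / l_2 = 1.675 / 0.35 = 4.785714… → 4.786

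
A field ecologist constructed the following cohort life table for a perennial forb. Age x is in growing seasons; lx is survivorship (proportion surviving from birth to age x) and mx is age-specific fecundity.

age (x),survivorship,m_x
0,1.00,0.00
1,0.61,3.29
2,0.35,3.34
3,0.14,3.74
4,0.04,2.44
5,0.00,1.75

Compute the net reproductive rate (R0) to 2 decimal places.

lx·mx by age: 0, 2.0069, 1.169, 0.5236, 0.0976, 0
R0 = Σ lx·mx = 3.7971 → 3.80

3.80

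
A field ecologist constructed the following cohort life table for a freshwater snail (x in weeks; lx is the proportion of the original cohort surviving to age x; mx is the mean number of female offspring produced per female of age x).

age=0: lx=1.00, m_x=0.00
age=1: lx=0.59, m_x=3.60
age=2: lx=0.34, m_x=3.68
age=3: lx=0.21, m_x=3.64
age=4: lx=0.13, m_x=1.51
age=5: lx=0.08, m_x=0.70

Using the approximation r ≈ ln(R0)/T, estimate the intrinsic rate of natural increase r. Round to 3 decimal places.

0.814

R0 = Σ lx·mx = 0 + 2.124 + 1.2512 + 0.7644 + 0.1963 + 0.056 = 4.3919
Σ x·lx·mx = 7.9848; T = 7.9848/4.3919 = 1.81807…
r ≈ ln(R0)/T = ln(4.3919)/1.81807… = 0.81392… → 0.814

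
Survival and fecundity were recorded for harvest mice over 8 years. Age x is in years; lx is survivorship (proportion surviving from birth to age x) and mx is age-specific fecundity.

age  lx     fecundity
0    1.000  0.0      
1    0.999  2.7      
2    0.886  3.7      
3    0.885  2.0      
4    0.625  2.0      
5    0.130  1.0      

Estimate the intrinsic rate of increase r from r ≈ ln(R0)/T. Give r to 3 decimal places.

0.998

R0 = Σ lx·mx = 0 + 2.6973 + 3.2782 + 1.77 + 1.25 + 0.13 = 9.1255
Σ x·lx·mx = 20.2137; T = 20.2137/9.1255 = 2.21508…
r ≈ ln(R0)/T = ln(9.1255)/2.21508… = 0.99819… → 0.998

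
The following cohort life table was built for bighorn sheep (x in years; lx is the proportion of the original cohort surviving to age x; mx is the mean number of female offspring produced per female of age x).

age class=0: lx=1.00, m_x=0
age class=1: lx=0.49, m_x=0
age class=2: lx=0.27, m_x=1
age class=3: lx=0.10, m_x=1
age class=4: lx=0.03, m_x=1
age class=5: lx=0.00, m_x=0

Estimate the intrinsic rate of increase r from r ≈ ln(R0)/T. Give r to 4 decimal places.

R0 = Σ lx·mx = 0 + 0 + 0.27 + 0.1 + 0.03 + 0 = 0.4
Σ x·lx·mx = 0.96; T = 0.96/0.4 = 2.4
r ≈ ln(R0)/T = ln(0.4)/2.4 = -0.381788… → -0.3818

-0.3818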